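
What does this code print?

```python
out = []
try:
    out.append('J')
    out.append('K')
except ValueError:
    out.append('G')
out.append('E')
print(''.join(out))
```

Execution trace: 'J' (try body) → 'K' (try body, no exception) → 'E' (after the try/except). Output: JKE

Answer: JKE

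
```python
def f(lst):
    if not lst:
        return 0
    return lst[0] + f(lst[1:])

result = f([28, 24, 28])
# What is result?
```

28 + 24 + 28 + 0 = 80

Answer: 80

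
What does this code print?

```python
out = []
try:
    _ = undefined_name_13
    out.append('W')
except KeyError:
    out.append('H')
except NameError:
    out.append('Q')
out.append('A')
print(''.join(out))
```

Execution trace: 'Q' (except NameError) → 'A' (after the try/except). Output: QA

Answer: QA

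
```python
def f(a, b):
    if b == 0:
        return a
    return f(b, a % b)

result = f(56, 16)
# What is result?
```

f(56, 16) -> f(16, 8) -> f(8, 0) -> 8

Answer: 8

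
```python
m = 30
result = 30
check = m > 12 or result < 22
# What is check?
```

Trace:
`m = 30` → m = 30
`result = 30` → result = 30
`check = m > 12 or result < 22` → check = True
So check = True

Answer: True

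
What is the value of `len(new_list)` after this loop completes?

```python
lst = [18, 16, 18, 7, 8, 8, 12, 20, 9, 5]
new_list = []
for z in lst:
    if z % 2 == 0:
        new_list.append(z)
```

Count even numbers in [18, 16, 18, 7, 8, 8, 12, 20, 9, 5]
`new_list` takes the values: [] → [18] → [18, 16] → [18, 16, 18] → [18, 16, 18, 8] → [18, 16, 18, 8, 8] → [18, 16, 18, 8, 8, 12] → [18, 16, 18, 8, 8, 12, 20]
So `len(new_list)` = 7

Answer: 7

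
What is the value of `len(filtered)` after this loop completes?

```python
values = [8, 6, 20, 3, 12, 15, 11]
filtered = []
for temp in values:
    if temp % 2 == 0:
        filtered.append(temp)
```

Count even numbers in [8, 6, 20, 3, 12, 15, 11]
`filtered` takes the values: [] → [8] → [8, 6] → [8, 6, 20] → [8, 6, 20, 12]
So `len(filtered)` = 4

Answer: 4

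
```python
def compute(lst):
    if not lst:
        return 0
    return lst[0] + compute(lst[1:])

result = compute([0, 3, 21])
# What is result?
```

0 + 3 + 21 + 0 = 24

Answer: 24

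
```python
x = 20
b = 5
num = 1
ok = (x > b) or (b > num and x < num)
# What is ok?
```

Trace:
`x = 20` → x = 20
`b = 5` → b = 5
`num = 1` → num = 1
`ok = (x > b) or (b > num and x < num)` → ok = True
So ok = True

Answer: True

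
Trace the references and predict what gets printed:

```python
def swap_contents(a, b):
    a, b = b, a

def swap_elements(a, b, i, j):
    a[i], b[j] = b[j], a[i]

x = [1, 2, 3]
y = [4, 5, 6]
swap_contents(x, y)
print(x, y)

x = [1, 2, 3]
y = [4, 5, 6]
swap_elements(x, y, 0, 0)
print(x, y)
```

Key concept: parameter rebinding vs mutation.
Step by step:
`x = [1, 2, 3]` → x = [1, 2, 3]
`y = [4, 5, 6]` → y = [4, 5, 6]
`swap_contents(x, y)` → no visible change to tracked variables
`print(x, y)` → prints [1, 2, 3] [4, 5, 6]
`x = [1, 2, 3]` → x = [1, 2, 3]
`y = [4, 5, 6]` → y = [4, 5, 6]
`swap_elements(x, y, 0, 0)` → x = [4, 2, 3]; y = [1, 5, 6]
`print(x, y)` → prints [4, 2, 3] [1, 5, 6]

Answer:
[1, 2, 3] [4, 5, 6]
[4, 2, 3] [1, 5, 6]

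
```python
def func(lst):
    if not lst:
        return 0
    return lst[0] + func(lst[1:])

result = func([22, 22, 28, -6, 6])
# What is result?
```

22 + 22 + 28 + (-6) + 6 + 0 = 72

Answer: 72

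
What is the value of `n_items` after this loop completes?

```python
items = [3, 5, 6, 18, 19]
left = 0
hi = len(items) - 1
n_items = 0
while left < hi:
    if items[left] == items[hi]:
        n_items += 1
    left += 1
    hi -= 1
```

Count matching pairs from ends
`n_items` takes the values: 0

Answer: 0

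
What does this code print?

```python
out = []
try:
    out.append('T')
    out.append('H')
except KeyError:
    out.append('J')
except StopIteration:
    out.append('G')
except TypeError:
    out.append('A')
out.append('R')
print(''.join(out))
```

Execution trace: 'T' (try body) → 'H' (try body, no exception) → 'R' (after the try/except). Output: THR

Answer: THR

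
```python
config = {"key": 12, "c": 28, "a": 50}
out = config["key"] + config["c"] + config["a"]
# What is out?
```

Trace:
`config = {"key": 12, "c": 28, "a": 50}` → config = {'key': 12, 'c': 28, 'a': 50}
`out = config["key"] + config["c"] + config["a"]` → out = 90
So out = 90

Answer: 90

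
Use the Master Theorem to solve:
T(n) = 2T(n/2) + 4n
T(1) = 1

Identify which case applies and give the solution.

a=2, b=2, f(n)=4n. log_2(2) = 1. Since c=1 = 1, Case 2 applies: T(n) = Θ(n^log_b(a) · log n) = O(n log n).

Answer: O(n log n) - Case 2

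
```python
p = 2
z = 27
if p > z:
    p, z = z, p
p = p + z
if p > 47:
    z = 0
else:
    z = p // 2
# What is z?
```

Trace:
`p = 2` → p = 2
`z = 27` → z = 27
`if p > z: ...` → p > z is False → no variable changes
`p = p + z` → p = 29
`if p > 47: ...` → p > 47 is False, take else branch → z = 14
So z = 14

Answer: 14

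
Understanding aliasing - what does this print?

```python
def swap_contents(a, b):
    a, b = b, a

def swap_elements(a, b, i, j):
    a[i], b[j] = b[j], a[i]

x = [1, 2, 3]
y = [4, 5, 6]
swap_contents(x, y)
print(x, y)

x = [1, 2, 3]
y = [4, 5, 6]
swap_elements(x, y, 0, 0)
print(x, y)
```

Key concept: parameter rebinding vs mutation.
Step by step:
`x = [1, 2, 3]` → x = [1, 2, 3]
`y = [4, 5, 6]` → y = [4, 5, 6]
`swap_contents(x, y)` → no visible change to tracked variables
`print(x, y)` → prints [1, 2, 3] [4, 5, 6]
`x = [1, 2, 3]` → x = [1, 2, 3]
`y = [4, 5, 6]` → y = [4, 5, 6]
`swap_elements(x, y, 0, 0)` → x = [4, 2, 3]; y = [1, 5, 6]
`print(x, y)` → prints [4, 2, 3] [1, 5, 6]

Answer:
[1, 2, 3] [4, 5, 6]
[4, 2, 3] [1, 5, 6]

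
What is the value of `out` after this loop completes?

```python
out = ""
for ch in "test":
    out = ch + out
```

Reverse 'test'
`out` takes the values: "" → "t" → "et" → "set" → "tset"

Answer: "tset"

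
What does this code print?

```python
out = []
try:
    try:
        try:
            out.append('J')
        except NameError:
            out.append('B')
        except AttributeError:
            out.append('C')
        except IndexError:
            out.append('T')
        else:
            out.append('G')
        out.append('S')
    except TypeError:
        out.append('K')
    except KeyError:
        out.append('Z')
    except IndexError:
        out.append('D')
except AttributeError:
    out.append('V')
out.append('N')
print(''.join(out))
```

Execution trace: 'J' (inner try body, no exception) → 'G' (inner else) → 'S' (try body, no exception) → 'N' (after the try/except). Output: JGSN

Answer: JGSN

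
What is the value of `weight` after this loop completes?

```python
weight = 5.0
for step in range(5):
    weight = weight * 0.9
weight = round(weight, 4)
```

Exponential decay: 5.0 * 0.9^5
`weight` takes the values: 5.0 → 4.5 → 4.05 → 3.645 → 3.2805 → 2.95245 → 2.9525

Answer: 2.9525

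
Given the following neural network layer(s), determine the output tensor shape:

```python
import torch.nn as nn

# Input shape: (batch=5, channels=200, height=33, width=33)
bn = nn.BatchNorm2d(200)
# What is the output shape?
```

Input: (5, 200, 33, 33) -> Output: (5, 200, 33, 33)

Answer: (5, 200, 33, 33)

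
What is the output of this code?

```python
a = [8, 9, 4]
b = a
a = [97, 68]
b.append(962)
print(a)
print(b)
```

Key concept: rebinding vs mutation: a is rebound to a new list, b still points at the original.
Step by step:
`a = [8, 9, 4]` → a = [8, 9, 4]
`b = a` → b = [8, 9, 4] (same object as a)
`a = [97, 68]` → a = [97, 68]
`b.append(962)` → b = [8, 9, 4, 962]
`print(a)` → prints [97, 68]
`print(b)` → prints [8, 9, 4, 962]

Answer:
[97, 68]
[8, 9, 4, 962]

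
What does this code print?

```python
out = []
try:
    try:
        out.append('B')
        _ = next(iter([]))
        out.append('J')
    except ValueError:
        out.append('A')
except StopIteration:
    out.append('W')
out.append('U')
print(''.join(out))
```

Execution trace: 'B' (try body) → 'W' (outer except StopIteration) → 'U' (after the try/except). Output: BWU

Answer: BWU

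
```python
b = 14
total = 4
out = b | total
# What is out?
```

Trace:
`b = 14` → b = 14
`total = 4` → total = 4
`out = b | total` → out = 14
So out = 14

Answer: 14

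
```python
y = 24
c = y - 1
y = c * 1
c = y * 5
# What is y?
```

Trace:
`y = 24` → y = 24
`c = y - 1` → c = 23
`y = c * 1` → y = 23
`c = y * 5` → c = 115
So y = 23

Answer: 23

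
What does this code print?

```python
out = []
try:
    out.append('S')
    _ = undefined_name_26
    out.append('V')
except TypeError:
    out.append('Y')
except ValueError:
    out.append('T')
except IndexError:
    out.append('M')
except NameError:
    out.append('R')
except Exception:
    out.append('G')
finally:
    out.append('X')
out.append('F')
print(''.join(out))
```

Execution trace: 'S' (try body) → 'R' (except NameError) → 'X' (finally) → 'F' (after the try/except). Output: SRXF

Answer: SRXF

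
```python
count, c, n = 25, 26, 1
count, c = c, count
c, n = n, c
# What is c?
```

Trace:
`count, c, n = 25, 26, 1` → count = 25; c = 26; n = 1
`count, c = c, count` → count = 26; c = 25
`c, n = n, c` → c = 1; n = 25
So c = 1

Answer: 1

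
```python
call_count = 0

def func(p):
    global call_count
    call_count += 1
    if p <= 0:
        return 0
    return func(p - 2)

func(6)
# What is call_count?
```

Linear recursion stepping by 2: 4 calls from p=6 down to ≤0.

Answer: 4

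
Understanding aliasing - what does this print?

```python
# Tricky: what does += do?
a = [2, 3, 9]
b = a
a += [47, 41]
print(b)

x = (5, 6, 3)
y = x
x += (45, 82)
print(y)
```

Key concept: += behavior differs for mutable vs immutable.
Step by step:
`a = [2, 3, 9]` → a = [2, 3, 9]
`b = a` → b = [2, 3, 9] (same object as a)
`a += [47, 41]` → a = [2, 3, 9, 47, 41] (same object as b); b = [2, 3, 9, 47, 41] (same object as a)
`print(b)` → prints [2, 3, 9, 47, 41]
`x = (5, 6, 3)` → x = (5, 6, 3)
`y = x` → y = (5, 6, 3)
`x += (45, 82)` → x = (5, 6, 3, 45, 82)
`print(y)` → prints (5, 6, 3)

Answer:
[2, 3, 9, 47, 41]
(5, 6, 3)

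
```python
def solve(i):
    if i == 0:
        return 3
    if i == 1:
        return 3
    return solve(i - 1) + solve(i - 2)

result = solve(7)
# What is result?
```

Build up from base cases: solve(0)=3, solve(1)=3, solve(2)=6, solve(3)=9, solve(4)=15, solve(5)=24, solve(6)=39, ..., solve(7)=63

Answer: 63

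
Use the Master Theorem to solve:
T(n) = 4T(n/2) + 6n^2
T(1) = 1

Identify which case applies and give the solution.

a=4, b=2, f(n)=6n^2. log_2(4) = 2. Since c=2 = 2, Case 2 applies: T(n) = Θ(n^log_b(a) · log n) = O(n^2 log n).

Answer: O(n^2 log n) - Case 2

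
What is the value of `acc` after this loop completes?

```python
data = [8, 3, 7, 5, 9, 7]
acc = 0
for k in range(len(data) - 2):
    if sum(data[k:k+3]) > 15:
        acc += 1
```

Count windows with sum > 15
`acc` takes the values: 0 → 1 → 2 → 3

Answer: 3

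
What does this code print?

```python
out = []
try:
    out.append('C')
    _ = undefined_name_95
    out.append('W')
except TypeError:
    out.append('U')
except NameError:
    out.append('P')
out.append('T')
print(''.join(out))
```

Execution trace: 'C' (try body) → 'P' (except NameError) → 'T' (after the try/except). Output: CPT

Answer: CPT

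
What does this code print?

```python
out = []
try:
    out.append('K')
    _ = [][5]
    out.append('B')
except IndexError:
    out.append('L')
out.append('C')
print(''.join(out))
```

Execution trace: 'K' (try body) → 'L' (except IndexError) → 'C' (after the try/except). Output: KLC

Answer: KLC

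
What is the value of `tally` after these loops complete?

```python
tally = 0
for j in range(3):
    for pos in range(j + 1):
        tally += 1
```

Triangle: 1 + 2 + ... + 3
`tally` takes the values: 0 → 1 → 2 → 3 → 4 → 5 → 6

Answer: 6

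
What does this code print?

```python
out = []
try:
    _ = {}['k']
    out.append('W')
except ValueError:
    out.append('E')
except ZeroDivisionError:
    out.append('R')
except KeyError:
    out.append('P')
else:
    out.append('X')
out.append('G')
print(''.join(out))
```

Execution trace: 'P' (except KeyError) → 'G' (after the try/except). Output: PG

Answer: PG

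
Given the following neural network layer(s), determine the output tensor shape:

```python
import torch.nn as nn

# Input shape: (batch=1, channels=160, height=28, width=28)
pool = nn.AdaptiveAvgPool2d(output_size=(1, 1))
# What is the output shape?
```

Input: (1, 160, 28, 28) -> Output: (1, 160, 1, 1)

Answer: (1, 160, 1, 1)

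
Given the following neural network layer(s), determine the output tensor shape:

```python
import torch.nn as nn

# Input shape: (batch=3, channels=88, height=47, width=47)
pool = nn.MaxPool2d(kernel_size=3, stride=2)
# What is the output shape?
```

Input: (3, 88, 47, 47) -> Output: (3, 88, 23, 23)

Answer: (3, 88, 23, 23)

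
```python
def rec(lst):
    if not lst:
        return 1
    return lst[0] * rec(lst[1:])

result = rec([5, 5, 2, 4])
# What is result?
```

Product over [5, 5, 2, 4] = 5 * 5 * 2 * 4 = 200

Answer: 200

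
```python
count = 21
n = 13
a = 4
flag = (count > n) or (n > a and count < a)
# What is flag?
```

Trace:
`count = 21` → count = 21
`n = 13` → n = 13
`a = 4` → a = 4
`flag = (count > n) or (n > a and count < a)` → flag = True
So flag = True

Answer: True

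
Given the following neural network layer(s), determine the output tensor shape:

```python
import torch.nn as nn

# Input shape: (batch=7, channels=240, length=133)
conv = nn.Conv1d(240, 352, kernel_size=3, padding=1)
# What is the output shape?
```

Input: (7, 240, 133) -> Output: (7, 352, 133)

Answer: (7, 352, 133)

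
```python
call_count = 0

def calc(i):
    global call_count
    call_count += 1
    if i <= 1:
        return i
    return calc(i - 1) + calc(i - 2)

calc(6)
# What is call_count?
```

Calls(i) = 1 + Calls(i-1) + Calls(i-2); Calls(0)=Calls(1)=1. For i=6 this gives 25.

Answer: 25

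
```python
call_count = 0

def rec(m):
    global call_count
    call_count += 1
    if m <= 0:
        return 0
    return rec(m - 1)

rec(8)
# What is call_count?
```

Linear recursion stepping by 1: 9 calls from m=8 down to ≤0.

Answer: 9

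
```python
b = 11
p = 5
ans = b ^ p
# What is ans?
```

Trace:
`b = 11` → b = 11
`p = 5` → p = 5
`ans = b ^ p` → ans = 14
So ans = 14

Answer: 14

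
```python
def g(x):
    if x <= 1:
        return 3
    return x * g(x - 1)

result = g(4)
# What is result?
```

g(4) = 4 * 3 * 2 * 3 = 72

Answer: 72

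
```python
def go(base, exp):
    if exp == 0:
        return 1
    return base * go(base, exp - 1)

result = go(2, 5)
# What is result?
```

go(2, 5) = 2 * 2 * 2 * 2 * 2 = 32

Answer: 32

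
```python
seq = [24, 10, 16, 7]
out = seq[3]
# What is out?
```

Trace:
`seq = [24, 10, 16, 7]` → seq = [24, 10, 16, 7]
`out = seq[3]` → out = 7
So out = 7

Answer: 7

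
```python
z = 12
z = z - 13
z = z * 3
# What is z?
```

Trace:
`z = 12` → z = 12
`z = z - 13` → z = -1
`z = z * 3` → z = -3
So z = -3

Answer: -3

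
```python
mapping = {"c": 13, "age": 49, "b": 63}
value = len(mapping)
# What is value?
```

Trace:
`mapping = {"c": 13, "age": 49, "b": 63}` → mapping = {'c': 13, 'age': 49, 'b': 63}
`value = len(mapping)` → value = 3
So value = 3

Answer: 3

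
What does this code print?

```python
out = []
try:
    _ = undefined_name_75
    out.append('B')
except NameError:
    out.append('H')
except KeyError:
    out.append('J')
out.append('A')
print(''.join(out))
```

Execution trace: 'H' (except NameError) → 'A' (after the try/except). Output: HA

Answer: HA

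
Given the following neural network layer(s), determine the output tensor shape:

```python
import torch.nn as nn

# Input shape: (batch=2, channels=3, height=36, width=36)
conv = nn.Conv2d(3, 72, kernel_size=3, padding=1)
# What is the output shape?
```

Input: (2, 3, 36, 36) -> Output: (2, 72, 36, 36)

Answer: (2, 72, 36, 36)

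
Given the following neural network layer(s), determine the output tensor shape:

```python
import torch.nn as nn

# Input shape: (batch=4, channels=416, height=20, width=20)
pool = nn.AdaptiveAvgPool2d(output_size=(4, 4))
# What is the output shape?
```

Input: (4, 416, 20, 20) -> Output: (4, 416, 4, 4)

Answer: (4, 416, 4, 4)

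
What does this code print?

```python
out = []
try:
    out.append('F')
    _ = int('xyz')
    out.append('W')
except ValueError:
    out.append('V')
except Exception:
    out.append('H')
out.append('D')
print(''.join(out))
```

Execution trace: 'F' (try body) → 'V' (except ValueError) → 'D' (after the try/except). Output: FVD

Answer: FVD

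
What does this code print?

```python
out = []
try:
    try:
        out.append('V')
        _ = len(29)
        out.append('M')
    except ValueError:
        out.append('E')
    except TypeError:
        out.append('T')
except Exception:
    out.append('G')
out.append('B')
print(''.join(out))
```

Execution trace: 'V' (inner try body) → 'T' (inner except TypeError) → 'B' (after the try/except). Output: VTB

Answer: VTB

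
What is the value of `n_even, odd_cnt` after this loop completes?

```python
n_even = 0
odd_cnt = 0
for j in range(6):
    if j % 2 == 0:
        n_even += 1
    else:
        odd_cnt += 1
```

Count evens and odds in range(6)
`n_even, odd_cnt` takes the values: (0, 0) → (1, 0) → (1, 1) → (2, 1) → (2, 2) → (3, 2) → (3, 3)

Answer: 3, 3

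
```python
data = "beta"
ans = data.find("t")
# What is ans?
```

Trace:
`data = "beta"` → data = 'beta'
`ans = data.find("t")` → ans = 2
So ans = 2

Answer: 2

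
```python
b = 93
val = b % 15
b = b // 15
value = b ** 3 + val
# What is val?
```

Trace:
`b = 93` → b = 93
`val = b % 15` → val = 3
`b = b // 15` → b = 6
`value = b ** 3 + val` → value = 219
So val = 3

Answer: 3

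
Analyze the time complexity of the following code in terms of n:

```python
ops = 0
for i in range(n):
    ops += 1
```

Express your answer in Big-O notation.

Each loop level contributes: n. Multiplying the contributions gives O(n).

Answer: O(n)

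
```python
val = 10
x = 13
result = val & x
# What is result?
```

Trace:
`val = 10` → val = 10
`x = 13` → x = 13
`result = val & x` → result = 8
So result = 8

Answer: 8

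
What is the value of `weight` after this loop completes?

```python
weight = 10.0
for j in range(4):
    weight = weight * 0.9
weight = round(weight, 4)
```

Exponential decay: 10.0 * 0.9^4
`weight` takes the values: 10.0 → 9.0 → 8.1 → 7.29 → 6.561

Answer: 6.561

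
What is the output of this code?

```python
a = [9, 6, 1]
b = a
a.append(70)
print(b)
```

Key concept: basic list aliasing.
Step by step:
`a = [9, 6, 1]` → a = [9, 6, 1]
`b = a` → b = [9, 6, 1] (same object as a)
`a.append(70)` → a = [9, 6, 1, 70] (same object as b); b = [9, 6, 1, 70] (same object as a)
`print(b)` → prints [9, 6, 1, 70]

Answer: [9, 6, 1, 70]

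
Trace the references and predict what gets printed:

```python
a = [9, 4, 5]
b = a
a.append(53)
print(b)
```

Key concept: basic list aliasing.
Step by step:
`a = [9, 4, 5]` → a = [9, 4, 5]
`b = a` → b = [9, 4, 5] (same object as a)
`a.append(53)` → a = [9, 4, 5, 53] (same object as b); b = [9, 4, 5, 53] (same object as a)
`print(b)` → prints [9, 4, 5, 53]

Answer: [9, 4, 5, 53]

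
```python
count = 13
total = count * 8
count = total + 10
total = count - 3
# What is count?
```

Trace:
`count = 13` → count = 13
`total = count * 8` → total = 104
`count = total + 10` → count = 114
`total = count - 3` → total = 111
So count = 114

Answer: 114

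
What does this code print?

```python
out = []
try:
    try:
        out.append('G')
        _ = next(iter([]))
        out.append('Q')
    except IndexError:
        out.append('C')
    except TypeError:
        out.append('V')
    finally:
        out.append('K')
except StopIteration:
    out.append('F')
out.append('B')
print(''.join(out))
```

Execution trace: 'G' (try body) → 'K' (finally) → 'F' (outer except StopIteration) → 'B' (after the try/except). Output: GKFB

Answer: GKFB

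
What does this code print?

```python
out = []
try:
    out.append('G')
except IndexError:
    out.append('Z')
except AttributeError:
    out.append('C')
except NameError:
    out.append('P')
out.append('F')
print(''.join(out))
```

Execution trace: 'G' (try body, no exception) → 'F' (after the try/except). Output: GF

Answer: GF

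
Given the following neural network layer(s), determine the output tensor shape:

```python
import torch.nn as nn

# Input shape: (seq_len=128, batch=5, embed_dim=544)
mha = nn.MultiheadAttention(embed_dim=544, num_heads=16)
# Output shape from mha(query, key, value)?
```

Input: (128, 5, 544) -> Output: (128, 5, 544)

Answer: (128, 5, 544)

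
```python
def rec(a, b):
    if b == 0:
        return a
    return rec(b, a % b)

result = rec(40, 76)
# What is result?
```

rec(40, 76) -> rec(76, 40) -> rec(40, 36) -> rec(36, 4) -> rec(4, 0) -> 4

Answer: 4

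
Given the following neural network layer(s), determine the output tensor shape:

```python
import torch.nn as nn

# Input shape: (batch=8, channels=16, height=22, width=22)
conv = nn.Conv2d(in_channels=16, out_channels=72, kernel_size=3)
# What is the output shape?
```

Input: (8, 16, 22, 22) -> Output: (8, 72, 20, 20)

Answer: (8, 72, 20, 20)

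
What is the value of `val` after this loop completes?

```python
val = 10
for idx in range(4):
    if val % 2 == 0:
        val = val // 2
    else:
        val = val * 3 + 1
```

Collatz-style transformation from 10
`val` takes the values: 10 → 5 → 16 → 8 → 4

Answer: 4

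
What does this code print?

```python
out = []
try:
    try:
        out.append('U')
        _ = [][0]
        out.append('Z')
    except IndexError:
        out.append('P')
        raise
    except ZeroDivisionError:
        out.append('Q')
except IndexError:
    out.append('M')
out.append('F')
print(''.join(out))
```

Execution trace: 'U' (inner try body) → 'P' (inner except IndexError) → 'M' (outer except IndexError) → 'F' (after the try/except). Output: UPMF

Answer: UPMF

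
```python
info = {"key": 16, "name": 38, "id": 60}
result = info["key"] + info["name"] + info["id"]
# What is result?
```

Trace:
`info = {"key": 16, "name": 38, "id": 60}` → info = {'key': 16, 'name': 38, 'id': 60}
`result = info["key"] + info["name"] + info["id"]` → result = 114
So result = 114

Answer: 114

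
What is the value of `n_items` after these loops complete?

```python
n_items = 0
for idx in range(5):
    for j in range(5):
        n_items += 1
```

5 * 5 = 25
`n_items` takes the values: 0 → 1 → 2 → 3 → 4 → 5 → 6 → 7 → 8 → 9 → 10 → 11 → 12 → 13 → 14 → 15 → 16 → 17 → 18 → 19 → 20 → 21 → 22 → 23 → 24 → 25

Answer: 25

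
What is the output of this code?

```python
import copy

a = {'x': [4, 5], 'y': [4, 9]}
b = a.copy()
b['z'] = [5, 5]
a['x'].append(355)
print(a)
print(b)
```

Key concept: shallow copy of dict with mutable values.
Step by step:
`a = {'x': [4, 5], 'y': [4, 9]}` → a = {'x': [4, 5], 'y': [4, 9]}
`b = a.copy()` → b = {'x': [4, 5], 'y': [4, 9]}
`b['z'] = [5, 5]` → b = {'x': [4, 5], 'y': [4, 9], 'z': [5, 5]}
`a['x'].append(355)` → a = {'x': [4, 5, 355], 'y': [4, 9]}; b = {'x': [4, 5, 355], 'y': [4, 9], 'z': [5, 5]}
`print(a)` → prints {'x': [4, 5, 355], 'y': [4, 9]}
`print(b)` → prints {'x': [4, 5, 355], 'y': [4, 9], 'z': [5, 5]}

Answer:
{'x': [4, 5, 355], 'y': [4, 9]}
{'x': [4, 5, 355], 'y': [4, 9], 'z': [5, 5]}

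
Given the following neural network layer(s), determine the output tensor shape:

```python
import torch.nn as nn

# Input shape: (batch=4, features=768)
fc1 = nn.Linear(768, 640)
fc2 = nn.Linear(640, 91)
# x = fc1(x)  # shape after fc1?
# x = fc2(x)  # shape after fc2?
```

Input: (4, 768) -> after fc1: (4, 640) -> Output: (4, 91)

Answer: (4, 91)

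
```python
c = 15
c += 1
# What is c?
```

Trace:
`c = 15` → c = 15
`c += 1` → c = 16
So c = 16

Answer: 16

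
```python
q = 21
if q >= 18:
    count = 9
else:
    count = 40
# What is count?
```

Trace:
`q = 21` → q = 21
`if q >= 18: ...` → q >= 18 is True → count = 9
So count = 9

Answer: 9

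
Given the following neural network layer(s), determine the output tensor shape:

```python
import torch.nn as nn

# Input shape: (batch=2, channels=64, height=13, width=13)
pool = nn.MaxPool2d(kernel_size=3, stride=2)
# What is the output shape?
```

Input: (2, 64, 13, 13) -> Output: (2, 64, 6, 6)

Answer: (2, 64, 6, 6)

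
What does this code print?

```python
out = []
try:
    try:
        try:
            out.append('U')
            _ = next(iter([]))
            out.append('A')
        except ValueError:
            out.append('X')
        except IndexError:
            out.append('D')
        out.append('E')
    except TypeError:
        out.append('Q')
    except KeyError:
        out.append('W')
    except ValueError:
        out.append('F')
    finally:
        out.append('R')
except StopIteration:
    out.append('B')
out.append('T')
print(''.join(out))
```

Execution trace: 'U' (inner try body) → 'R' (finally) → 'B' (outer except StopIteration) → 'T' (after the try/except). Output: URBT

Answer: URBT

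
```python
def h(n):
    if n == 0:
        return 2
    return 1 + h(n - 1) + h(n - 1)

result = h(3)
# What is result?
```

h(n) = 1 + 2·h(n-1), h(0)=2. Closed form: (2+1)·2^3 - 1 = 23.

Answer: 23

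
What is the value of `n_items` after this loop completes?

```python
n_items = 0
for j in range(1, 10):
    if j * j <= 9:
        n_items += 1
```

Count numbers where j² ≤ 9
`n_items` takes the values: 0 → 1 → 2 → 3

Answer: 3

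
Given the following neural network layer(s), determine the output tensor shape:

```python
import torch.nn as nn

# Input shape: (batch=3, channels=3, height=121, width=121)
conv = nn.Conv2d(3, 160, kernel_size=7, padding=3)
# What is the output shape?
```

Input: (3, 3, 121, 121) -> Output: (3, 160, 121, 121)

Answer: (3, 160, 121, 121)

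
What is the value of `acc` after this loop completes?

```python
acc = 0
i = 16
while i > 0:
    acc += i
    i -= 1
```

Sum 16 down to 1
`acc` takes the values: 0 → 16 → 31 → 45 → 58 → 70 → 81 → 91 → 100 → 108 → 115 → 121 → 126 → 130 → 133 → 135 → 136

Answer: 136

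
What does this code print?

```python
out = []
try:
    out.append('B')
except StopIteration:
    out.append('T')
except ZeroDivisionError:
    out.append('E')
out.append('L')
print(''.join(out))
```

Execution trace: 'B' (try body, no exception) → 'L' (after the try/except). Output: BL

Answer: BL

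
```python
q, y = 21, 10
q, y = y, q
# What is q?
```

Trace:
`q, y = 21, 10` → q = 21; y = 10
`q, y = y, q` → q = 10; y = 21
So q = 10

Answer: 10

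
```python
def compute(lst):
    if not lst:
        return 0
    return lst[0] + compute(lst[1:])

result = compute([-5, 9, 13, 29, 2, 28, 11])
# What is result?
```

(-5) + 9 + 13 + 29 + 2 + 28 + 11 + 0 = 87

Answer: 87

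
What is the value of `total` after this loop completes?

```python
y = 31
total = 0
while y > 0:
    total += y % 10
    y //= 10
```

Sum digits of 31
`total` takes the values: 0 → 1 → 4

Answer: 4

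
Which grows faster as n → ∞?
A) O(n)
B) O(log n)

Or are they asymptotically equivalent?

O(n) vs O(log n): Higher order terms dominate.

Answer: A) O(n) grows faster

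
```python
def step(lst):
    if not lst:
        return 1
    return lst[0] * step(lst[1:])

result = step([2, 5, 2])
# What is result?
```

Product over [2, 5, 2] = 2 * 5 * 2 = 20

Answer: 20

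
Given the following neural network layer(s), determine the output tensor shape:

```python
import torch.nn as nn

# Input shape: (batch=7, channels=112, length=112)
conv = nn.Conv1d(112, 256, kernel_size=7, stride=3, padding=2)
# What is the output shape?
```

Input: (7, 112, 112) -> Output: (7, 256, 37)

Answer: (7, 256, 37)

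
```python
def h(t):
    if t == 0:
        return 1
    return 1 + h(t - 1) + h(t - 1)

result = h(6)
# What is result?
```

h(t) = 1 + 2·h(t-1), h(0)=1. Closed form: (1+1)·2^6 - 1 = 127.

Answer: 127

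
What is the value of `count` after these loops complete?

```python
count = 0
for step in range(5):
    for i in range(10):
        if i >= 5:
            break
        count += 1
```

Inner breaks at 5, outer runs 5 times
`count` takes the values: 0 → 1 → 2 → 3 → 4 → 5 → 6 → 7 → 8 → 9 → 10 → 11 → 12 → 13 → 14 → 15 → 16 → 17 → 18 → 19 → 20 → 21 → 22 → 23 → 24 → 25

Answer: 25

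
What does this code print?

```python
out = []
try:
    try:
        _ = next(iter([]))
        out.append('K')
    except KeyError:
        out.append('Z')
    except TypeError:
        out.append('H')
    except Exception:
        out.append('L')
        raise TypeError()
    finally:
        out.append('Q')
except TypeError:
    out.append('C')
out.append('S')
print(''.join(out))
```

Execution trace: 'L' (inner except Exception) → 'Q' (inner finally) → 'C' (outer except TypeError) → 'S' (after the try/except). Output: LQCS

Answer: LQCS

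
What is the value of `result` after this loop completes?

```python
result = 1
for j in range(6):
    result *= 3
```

3^6 = 729
`result` takes the values: 1 → 3 → 9 → 27 → 81 → 243 → 729

Answer: 729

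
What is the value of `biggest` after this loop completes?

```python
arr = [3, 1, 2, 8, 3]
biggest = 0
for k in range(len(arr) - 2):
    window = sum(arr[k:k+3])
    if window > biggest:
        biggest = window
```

Max sum of 3-element window in [3, 1, 2, 8, 3]
`biggest` takes the values: 0 → 6 → 11 → 13

Answer: 13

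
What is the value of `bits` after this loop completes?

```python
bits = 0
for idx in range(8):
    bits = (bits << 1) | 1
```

Build 8 consecutive 1-bits: 0b11111111
`bits` takes the values: 0 → 1 → 3 → 7 → 15 → 31 → 63 → 127 → 255

Answer: 255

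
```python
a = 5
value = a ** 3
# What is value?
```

Trace:
`a = 5` → a = 5
`value = a ** 3` → value = 125
So value = 125

Answer: 125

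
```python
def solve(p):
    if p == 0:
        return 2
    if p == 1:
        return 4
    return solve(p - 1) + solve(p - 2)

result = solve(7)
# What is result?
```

Build up from base cases: solve(0)=2, solve(1)=4, solve(2)=6, solve(3)=10, solve(4)=16, solve(5)=26, solve(6)=42, ..., solve(7)=68

Answer: 68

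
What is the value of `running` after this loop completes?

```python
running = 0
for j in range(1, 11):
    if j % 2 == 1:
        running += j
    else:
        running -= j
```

Add odd, subtract even
`running` takes the values: 0 → 1 → -1 → 2 → -2 → 3 → -3 → 4 → -4 → 5 → -5

Answer: -5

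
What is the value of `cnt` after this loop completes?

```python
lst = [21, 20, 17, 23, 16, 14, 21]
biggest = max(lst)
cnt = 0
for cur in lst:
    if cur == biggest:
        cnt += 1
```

Count of max value 23 in [21, 20, 17, 23, 16, 14, 21]
`cnt` takes the values: 0 → 1

Answer: 1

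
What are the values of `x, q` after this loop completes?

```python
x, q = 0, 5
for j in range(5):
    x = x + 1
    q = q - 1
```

x goes 0→5, q goes 5→0
`x, q` takes the values: (0, 5) → (1, 5) → (1, 4) → (2, 4) → (2, 3) → (3, 3) → (3, 2) → (4, 2) → (4, 1) → (5, 1) → (5, 0)

Answer: 5, 0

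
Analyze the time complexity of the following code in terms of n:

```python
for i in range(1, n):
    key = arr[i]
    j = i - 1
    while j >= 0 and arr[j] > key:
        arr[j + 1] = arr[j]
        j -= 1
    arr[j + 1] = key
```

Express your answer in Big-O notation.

This is Insertion sort. Time complexity: O(n²).

Answer: O(n²)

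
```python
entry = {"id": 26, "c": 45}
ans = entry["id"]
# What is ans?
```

Trace:
`entry = {"id": 26, "c": 45}` → entry = {'id': 26, 'c': 45}
`ans = entry["id"]` → ans = 26
So ans = 26

Answer: 26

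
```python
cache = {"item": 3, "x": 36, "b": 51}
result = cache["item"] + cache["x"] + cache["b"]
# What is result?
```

Trace:
`cache = {"item": 3, "x": 36, "b": 51}` → cache = {'item': 3, 'x': 36, 'b': 51}
`result = cache["item"] + cache["x"] + cache["b"]` → result = 90
So result = 90

Answer: 90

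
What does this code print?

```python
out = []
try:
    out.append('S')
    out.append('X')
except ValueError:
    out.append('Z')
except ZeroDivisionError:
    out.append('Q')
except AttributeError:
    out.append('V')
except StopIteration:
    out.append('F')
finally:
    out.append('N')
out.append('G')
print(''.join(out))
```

Execution trace: 'S' (try body) → 'X' (try body, no exception) → 'N' (finally) → 'G' (after the try/except). Output: SXNG

Answer: SXNG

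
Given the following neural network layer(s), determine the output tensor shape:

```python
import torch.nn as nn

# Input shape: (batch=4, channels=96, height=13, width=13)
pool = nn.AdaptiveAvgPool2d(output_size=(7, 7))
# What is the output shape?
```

Input: (4, 96, 13, 13) -> Output: (4, 96, 7, 7)

Answer: (4, 96, 7, 7)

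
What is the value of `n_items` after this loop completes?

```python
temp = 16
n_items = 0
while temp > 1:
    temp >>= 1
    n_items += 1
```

Count right shifts until 1
`n_items` takes the values: 0 → 1 → 2 → 3 → 4

Answer: 4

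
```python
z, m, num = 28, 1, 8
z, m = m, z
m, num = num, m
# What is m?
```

Trace:
`z, m, num = 28, 1, 8` → z = 28; m = 1; num = 8
`z, m = m, z` → z = 1; m = 28
`m, num = num, m` → m = 8; num = 28
So m = 8

Answer: 8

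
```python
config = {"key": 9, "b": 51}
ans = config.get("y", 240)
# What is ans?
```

Trace:
`config = {"key": 9, "b": 51}` → config = {'key': 9, 'b': 51}
`ans = config.get("y", 240)` → ans = 240
So ans = 240

Answer: 240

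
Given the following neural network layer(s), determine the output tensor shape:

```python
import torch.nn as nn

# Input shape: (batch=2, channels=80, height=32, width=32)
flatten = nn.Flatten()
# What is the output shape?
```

Input: (2, 80, 32, 32) -> Output: (2, 81920)

Answer: (2, 81920)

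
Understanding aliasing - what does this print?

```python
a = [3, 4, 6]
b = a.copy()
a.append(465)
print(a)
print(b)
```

Key concept: list.copy() creates independent copy.
Step by step:
`a = [3, 4, 6]` → a = [3, 4, 6]
`b = a.copy()` → b = [3, 4, 6]
`a.append(465)` → a = [3, 4, 6, 465]
`print(a)` → prints [3, 4, 6, 465]
`print(b)` → prints [3, 4, 6]

Answer:
[3, 4, 6, 465]
[3, 4, 6]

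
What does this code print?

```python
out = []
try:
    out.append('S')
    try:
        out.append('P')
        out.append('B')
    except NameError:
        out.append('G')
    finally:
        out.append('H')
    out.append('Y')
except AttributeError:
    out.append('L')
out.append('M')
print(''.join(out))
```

Execution trace: 'S' (try body) → 'P' (inner try body) → 'B' (inner try body, no exception) → 'H' (inner finally) → 'Y' (try body, no exception) → 'M' (after the try/except). Output: SPBHYM

Answer: SPBHYM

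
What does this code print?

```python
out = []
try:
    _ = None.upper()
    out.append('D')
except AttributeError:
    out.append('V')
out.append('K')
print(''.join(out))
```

Execution trace: 'V' (except AttributeError) → 'K' (after the try/except). Output: VK

Answer: VK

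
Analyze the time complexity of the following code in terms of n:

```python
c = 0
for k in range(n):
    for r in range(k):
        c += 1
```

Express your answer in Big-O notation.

Each loop level contributes: n × n. Multiplying the contributions gives O(n^2).

Answer: O(n^2)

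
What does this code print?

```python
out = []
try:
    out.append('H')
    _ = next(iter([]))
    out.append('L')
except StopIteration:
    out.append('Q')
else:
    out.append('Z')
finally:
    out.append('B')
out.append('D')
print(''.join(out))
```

Execution trace: 'H' (try body) → 'Q' (except StopIteration) → 'B' (finally) → 'D' (after the try/except). Output: HQBD

Answer: HQBD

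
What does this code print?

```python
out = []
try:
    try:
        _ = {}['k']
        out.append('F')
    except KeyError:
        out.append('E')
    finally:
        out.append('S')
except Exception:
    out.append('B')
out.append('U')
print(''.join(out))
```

Execution trace: 'E' (inner except KeyError) → 'S' (inner finally) → 'U' (after the try/except). Output: ESU

Answer: ESU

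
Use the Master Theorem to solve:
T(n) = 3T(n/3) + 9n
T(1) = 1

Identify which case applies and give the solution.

a=3, b=3, f(n)=9n. log_3(3) = 1. Since c=1 = 1, Case 2 applies: T(n) = Θ(n^log_b(a) · log n) = O(n log n).

Answer: O(n log n) - Case 2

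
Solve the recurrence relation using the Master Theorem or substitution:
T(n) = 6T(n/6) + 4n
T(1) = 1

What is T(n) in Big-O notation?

By Master Theorem: a=6, b=6, f(n)=4n. Since log_6(6) = 1 and f(n) = Θ(n^1), Case 2 applies. T(n) = O(n log n).

Answer: O(n log n)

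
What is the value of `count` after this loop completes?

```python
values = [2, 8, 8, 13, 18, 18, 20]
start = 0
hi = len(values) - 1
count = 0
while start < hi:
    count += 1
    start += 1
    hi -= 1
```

Iterations until pointers meet (list length 7)
`count` takes the values: 0 → 1 → 2 → 3

Answer: 3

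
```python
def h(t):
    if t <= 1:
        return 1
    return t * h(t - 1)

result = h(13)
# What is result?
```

h(13) = 13 * 12 * 11 * 10 * 9 * 8 * 7 * 6 * 5 * 4 * 3 * 2 * 1 = 6227020800

Answer: 6227020800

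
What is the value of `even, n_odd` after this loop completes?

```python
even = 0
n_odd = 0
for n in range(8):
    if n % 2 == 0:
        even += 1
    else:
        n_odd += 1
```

Count evens and odds in range(8)
`even, n_odd` takes the values: (0, 0) → (1, 0) → (1, 1) → (2, 1) → (2, 2) → (3, 2) → (3, 3) → (4, 3) → (4, 4)

Answer: 4, 4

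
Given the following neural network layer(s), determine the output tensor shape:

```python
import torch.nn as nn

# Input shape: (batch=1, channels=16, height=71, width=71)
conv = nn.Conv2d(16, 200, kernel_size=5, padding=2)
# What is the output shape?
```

Input: (1, 16, 71, 71) -> Output: (1, 200, 71, 71)

Answer: (1, 200, 71, 71)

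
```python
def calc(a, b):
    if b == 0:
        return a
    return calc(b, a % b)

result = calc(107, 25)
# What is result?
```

calc(107, 25) -> calc(25, 7) -> calc(7, 4) -> calc(4, 3) -> calc(3, 1) -> calc(1, 0) -> 1

Answer: 1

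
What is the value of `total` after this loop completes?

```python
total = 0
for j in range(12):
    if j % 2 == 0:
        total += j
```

Sum of even numbers 0 to 11
`total` takes the values: 0 → 2 → 6 → 12 → 20 → 30

Answer: 30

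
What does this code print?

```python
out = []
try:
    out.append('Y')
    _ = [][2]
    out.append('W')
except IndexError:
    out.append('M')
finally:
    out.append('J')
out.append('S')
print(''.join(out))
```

Execution trace: 'Y' (try body) → 'M' (except IndexError) → 'J' (finally) → 'S' (after the try/except). Output: YMJS

Answer: YMJS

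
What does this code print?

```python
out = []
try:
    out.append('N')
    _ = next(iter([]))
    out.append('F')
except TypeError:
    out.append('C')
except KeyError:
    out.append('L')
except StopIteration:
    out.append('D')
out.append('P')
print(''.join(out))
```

Execution trace: 'N' (try body) → 'D' (except StopIteration) → 'P' (after the try/except). Output: NDP

Answer: NDP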